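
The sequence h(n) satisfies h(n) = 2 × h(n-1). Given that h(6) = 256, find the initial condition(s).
In general h(n) = 2ⁿ · h(0). At n = 6: h(0) = h(6) / 2^6 = 256 / 64 = 4.

h(0) = 4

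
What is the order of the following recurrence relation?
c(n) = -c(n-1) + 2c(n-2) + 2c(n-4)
The order is the largest lag k for which c(n-k) appears. Here the deepest term is c(n-4), so the order is 4.

Order 4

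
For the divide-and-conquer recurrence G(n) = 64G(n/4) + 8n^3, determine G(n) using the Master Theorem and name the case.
Master Theorem template: G(n) = a·G(n/b) + f(n).
Here: a=64, b=4, f(n)=8n^3
Compute log_b(a) = log_4(64) = 3.
f(n) = 8n^3 = Θ(n^3). Case 2: G(n) = Θ(n^3 log n).

Case 2: G(n) = Θ(n^3 log n)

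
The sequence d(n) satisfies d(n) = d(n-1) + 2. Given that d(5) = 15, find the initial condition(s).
d(5) = d(0) + 5·2, so d(0) = 15 - 10 = 5.

d(0) = 5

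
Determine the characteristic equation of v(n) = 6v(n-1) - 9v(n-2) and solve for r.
Substitute v(n) = rⁿ and divide through by rⁿ⁻²: r² - 6r + 9 = 0
Factor: (r - 3)² = 0, so r = 3 (double root).
General solution: v(n) = (A + Bn)·3ⁿ

Characteristic: r² - 6r + 9 = 0, Roots: r = 3 (double root)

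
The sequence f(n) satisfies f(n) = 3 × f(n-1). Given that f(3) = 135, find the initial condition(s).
In general f(n) = 3ⁿ · f(0). At n = 3: f(0) = f(3) / 3^3 = 135 / 27 = 5.

f(0) = 5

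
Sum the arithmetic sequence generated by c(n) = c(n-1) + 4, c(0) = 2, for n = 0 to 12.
Computing the sequence terms: 2, 6, 10, 14, 18, 22, 26, 30, 34, 38, 42, 46, 50
Adding these values together:

338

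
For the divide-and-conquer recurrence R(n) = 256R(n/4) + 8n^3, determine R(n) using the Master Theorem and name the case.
Master Theorem template: R(n) = a·R(n/b) + f(n).
Here: a=256, b=4, f(n)=8n^3
Compute log_b(a) = log_4(256) = 4.
f(n) = 8n^3 = O(n^(4-ε)) with ε = 1. Case 1: R(n) = Θ(n^log_b(a)) = Θ(n^4).

Case 1: R(n) = Θ(n^4)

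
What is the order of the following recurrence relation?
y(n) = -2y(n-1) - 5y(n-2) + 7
The order is the largest lag k for which y(n-k) appears. Here the deepest term is y(n-2) (the 7 term is non-homogeneous and does not affect the order), so the order is 2.

Order 2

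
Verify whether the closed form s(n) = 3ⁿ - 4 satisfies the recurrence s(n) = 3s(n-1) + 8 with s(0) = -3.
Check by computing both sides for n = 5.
From the recurrence with s(0) = -3:
  s(0) = -3, s(1) = -1, s(2) = 5, s(3) = 23, s(4) = 77, s(5) = 239
  so the recurrence gives s(5) = 239.
From the proposed closed form s(n) = 3ⁿ - 4:
  s(5) = 239.
Both sides give 239 at n = 5, and the initial condition(s) match, so the closed form is consistent.

Yes, the closed form is correct.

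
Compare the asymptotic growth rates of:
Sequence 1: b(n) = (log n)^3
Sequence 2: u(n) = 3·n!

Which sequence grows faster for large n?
Comparing growth rates:
Growth-rate hierarchy: log n ≺ any polynomial ≺ any exponential cⁿ (c>1) ≺ n! ≺ nⁿ.
factorial dominates polylogarithmic (log n)^3 asymptotically.

u(n) grows faster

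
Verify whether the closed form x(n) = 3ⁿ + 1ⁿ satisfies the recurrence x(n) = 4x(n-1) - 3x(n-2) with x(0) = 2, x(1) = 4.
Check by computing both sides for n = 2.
From the recurrence with x(0) = 2, x(1) = 4:
  x(0) = 2, x(1) = 4, x(2) = 10
  so the recurrence gives x(2) = 10.
From the proposed closed form x(n) = 3ⁿ + 1ⁿ:
  x(2) = 10.
Both sides give 10 at n = 2, and the initial condition(s) match, so the closed form is consistent.

Yes, the closed form is correct.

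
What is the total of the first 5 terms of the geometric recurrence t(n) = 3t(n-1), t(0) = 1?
Computing the sequence terms: 1, 3, 9, 27, 81
Adding these values together:

121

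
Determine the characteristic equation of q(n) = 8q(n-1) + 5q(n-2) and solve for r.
Substitute q(n) = rⁿ and divide through by rⁿ⁻²: r² - 8r - 5 = 0
Discriminant: 8² + 4·5 = 84, not a perfect square, so by the quadratic formula r = (8 ± √84)/2.
General solution: q(n) = A·r₁ⁿ + B·r₂ⁿ where r₁,r₂ = (8 ± √84)/2

Characteristic: r² - 8r - 5 = 0, Roots: r = (8 ± √84)/2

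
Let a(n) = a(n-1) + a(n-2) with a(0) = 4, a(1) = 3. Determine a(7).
Computing the sequence terms:
4, 3, 7, 10, 17, 27, 44, 71

71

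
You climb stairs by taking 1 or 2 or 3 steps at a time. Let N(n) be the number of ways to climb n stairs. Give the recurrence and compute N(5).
Condition on the size of the last step (1 to 3): before it there were n-1, …, n-3 stairs climbed, and these cases are disjoint, so N(n) = N(n-1) + N(n-2) + N(n-3) (order-3 linear recurrence).
Initial conditions by direct count (compositions of i into parts ≤ 3): N(1) = 1; N(2) = 2; N(3) = 4.
Iterating the recurrence: N(4) = 7, N(5) = 13.

N(n) = N(n-1) + N(n-2) + N(n-3), N(1) = 1, N(2) = 2, N(3) = 4; N(5) = 13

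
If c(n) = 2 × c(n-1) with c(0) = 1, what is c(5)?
Computing step by step:
c(0) = 1
c(1) = 2 × 1 = 2
c(2) = 2 × 2 = 4
c(3) = 2 × 4 = 8
c(4) = 2 × 8 = 16
c(5) = 2 × 16 = 32

32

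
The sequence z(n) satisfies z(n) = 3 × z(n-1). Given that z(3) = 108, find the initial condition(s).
In general z(n) = 3ⁿ · z(0). At n = 3: z(0) = z(3) / 3^3 = 108 / 27 = 4.

z(0) = 4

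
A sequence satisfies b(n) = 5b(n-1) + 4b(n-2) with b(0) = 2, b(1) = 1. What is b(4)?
Computing the sequence terms:
2, 1, 13, 69, 397

397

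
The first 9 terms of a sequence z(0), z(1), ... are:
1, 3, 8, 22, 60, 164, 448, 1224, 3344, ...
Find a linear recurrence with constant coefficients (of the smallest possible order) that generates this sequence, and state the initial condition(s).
Look for the lowest-order linear relation among consecutive terms.
Observation: z(n) - 2·z(n-1) - (2)·z(n-2) = 0 holds for the shown terms, and no order-1 relation z(n) = α·z(n-1) + β fits.
Check at n=3: 2·8 + (2)·3 = 22. ✓

z(n) = 2z(n-1) + 2z(n-2), z(0) = 1, z(1) = 3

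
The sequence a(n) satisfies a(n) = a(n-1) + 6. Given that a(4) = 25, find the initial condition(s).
a(4) = a(0) + 4·6, so a(0) = 25 - 24 = 1.

a(0) = 1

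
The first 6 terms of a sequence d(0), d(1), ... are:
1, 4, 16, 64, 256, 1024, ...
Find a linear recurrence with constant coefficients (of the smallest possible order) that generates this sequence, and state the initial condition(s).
Look for the lowest-order linear relation among consecutive terms.
Observation: each term is 4× the previous.
Check at n=2: 4·4 = 16. ✓

d(n) = 4 × d(n-1), d(0) = 1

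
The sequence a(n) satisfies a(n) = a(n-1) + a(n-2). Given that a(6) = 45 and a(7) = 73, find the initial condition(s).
Work backwards using a(k) = a(k+2) - a(k+1):
a(5) = a(7) - a(6) = 73 - 45 = 28
a(4) = a(6) - a(5) = 45 - 28 = 17
a(3) = a(5) - a(4) = 28 - 17 = 11
a(2) = a(4) - a(3) = 17 - 11 = 6
a(1) = a(3) - a(2) = 11 - 6 = 5
a(0) = a(2) - a(1) = 6 - 5 = 1

a(0) = 1, a(1) = 5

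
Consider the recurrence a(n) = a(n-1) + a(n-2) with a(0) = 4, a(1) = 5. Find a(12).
Computing the sequence terms:
4, 5, 9, 14, 23, 37, 60, 97, 157, 254, 411, 665, 1076

1076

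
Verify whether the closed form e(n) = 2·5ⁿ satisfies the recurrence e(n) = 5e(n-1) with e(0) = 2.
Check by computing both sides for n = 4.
From the recurrence with e(0) = 2:
  e(0) = 2, e(1) = 10, e(2) = 50, e(3) = 250, e(4) = 1250
  so the recurrence gives e(4) = 1250.
From the proposed closed form e(n) = 2·5ⁿ:
  e(4) = 1250.
Both sides give 1250 at n = 4, and the initial condition(s) match, so the closed form is consistent.

Yes, the closed form is correct.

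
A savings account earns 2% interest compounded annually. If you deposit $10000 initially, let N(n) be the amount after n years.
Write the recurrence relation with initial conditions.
Each year the balance grows by 2%, i.e. is multiplied by 1 + 2/100 = 1.02, so N(n) = 1.02 × N(n-1). The initial deposit gives N(0) = 10000.
Unrolling gives the closed form N(n) = 10000 × (1.02)ⁿ.

N(n) = 1.02 × N(n-1), N(0) = 10000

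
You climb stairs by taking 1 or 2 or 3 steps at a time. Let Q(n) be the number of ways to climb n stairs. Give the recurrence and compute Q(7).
Condition on the size of the last step (1 to 3): before it there were n-1, …, n-3 stairs climbed, and these cases are disjoint, so Q(n) = Q(n-1) + Q(n-2) + Q(n-3) (order-3 linear recurrence).
Initial conditions by direct count (compositions of i into parts ≤ 3): Q(1) = 1; Q(2) = 2; Q(3) = 4.
Iterating the recurrence: Q(4) = 7, Q(5) = 13, Q(6) = 24, Q(7) = 44.

Q(n) = Q(n-1) + Q(n-2) + Q(n-3), Q(1) = 1, Q(2) = 2, Q(3) = 4; Q(7) = 44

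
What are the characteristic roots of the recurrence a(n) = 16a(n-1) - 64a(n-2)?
Substitute a(n) = rⁿ and divide through by rⁿ⁻²: r² - 16r + 64 = 0
Factor: (r - 8)² = 0, so r = 8 (double root).
General solution: a(n) = (A + Bn)·8ⁿ

Characteristic: r² - 16r + 64 = 0, Roots: r = 8 (double root)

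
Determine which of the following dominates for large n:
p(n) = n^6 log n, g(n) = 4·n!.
Comparing growth rates:
Growth-rate hierarchy: log n ≺ any polynomial ≺ any exponential cⁿ (c>1) ≺ n! ≺ nⁿ.
factorial dominates polynomial degree 6 (with log factor) asymptotically.

g(n) grows faster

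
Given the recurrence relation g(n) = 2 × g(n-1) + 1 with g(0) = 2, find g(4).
Computing step by step:
g(0) = 2
g(1) = 2 × 2 + 1 = 5
g(2) = 2 × 5 + 1 = 11
g(3) = 2 × 11 + 1 = 23
g(4) = 2 × 23 + 1 = 47

47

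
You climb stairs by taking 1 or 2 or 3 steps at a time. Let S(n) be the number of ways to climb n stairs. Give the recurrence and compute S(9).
Condition on the size of the last step (1 to 3): before it there were n-1, …, n-3 stairs climbed, and these cases are disjoint, so S(n) = S(n-1) + S(n-2) + S(n-3) (order-3 linear recurrence).
Initial conditions by direct count (compositions of i into parts ≤ 3): S(1) = 1; S(2) = 2; S(3) = 4.
Iterating the recurrence: S(4) = 7, S(5) = 13, S(6) = 24, S(7) = 44, S(8) = 81, S(9) = 149.

S(n) = S(n-1) + S(n-2) + S(n-3), S(1) = 1, S(2) = 2, S(3) = 4; S(9) = 149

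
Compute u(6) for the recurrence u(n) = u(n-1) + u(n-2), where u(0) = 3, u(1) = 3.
Computing the sequence terms:
3, 3, 6, 9, 15, 24, 39

39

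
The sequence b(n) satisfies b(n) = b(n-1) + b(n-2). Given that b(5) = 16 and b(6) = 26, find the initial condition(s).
Work backwards using b(k) = b(k+2) - b(k+1):
b(4) = b(6) - b(5) = 26 - 16 = 10
b(3) = b(5) - b(4) = 16 - 10 = 6
b(2) = b(4) - b(3) = 10 - 6 = 4
b(1) = b(3) - b(2) = 6 - 4 = 2
b(0) = b(2) - b(1) = 4 - 2 = 2

b(0) = 2, b(1) = 2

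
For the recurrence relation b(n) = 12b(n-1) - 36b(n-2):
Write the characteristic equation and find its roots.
Substitute b(n) = rⁿ and divide through by rⁿ⁻²: r² - 12r + 36 = 0
Factor: (r - 6)² = 0, so r = 6 (double root).
General solution: b(n) = (A + Bn)·6ⁿ

Characteristic: r² - 12r + 36 = 0, Roots: r = 6 (double root)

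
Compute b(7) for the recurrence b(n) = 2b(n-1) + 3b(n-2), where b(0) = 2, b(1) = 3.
Computing the sequence terms:
2, 3, 12, 33, 102, 303, 912, 2733

2733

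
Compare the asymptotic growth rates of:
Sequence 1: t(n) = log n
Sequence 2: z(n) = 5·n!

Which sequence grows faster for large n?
Comparing growth rates:
Growth-rate hierarchy: log n ≺ any polynomial ≺ any exponential cⁿ (c>1) ≺ n! ≺ nⁿ.
factorial dominates logarithmic asymptotically.

z(n) grows faster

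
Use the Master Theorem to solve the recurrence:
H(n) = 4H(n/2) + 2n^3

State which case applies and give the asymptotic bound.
Master Theorem template: H(n) = a·H(n/b) + f(n).
Here: a=4, b=2, f(n)=2n^3
Compute log_b(a) = log_2(4) = 2.
f(n) = 2n^3 = Ω(n^(2+ε)) with ε = 1, and the regularity condition holds (a·f(n/b) = (a/b^3)·f(n) with a/b^3 = 2^-1 < 1). Case 3: H(n) = Θ(f(n)) = Θ(n^3).

Case 3: H(n) = Θ(n^3)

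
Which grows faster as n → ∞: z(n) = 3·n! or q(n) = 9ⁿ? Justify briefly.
Comparing growth rates:
Growth-rate hierarchy: log n ≺ any polynomial ≺ any exponential cⁿ (c>1) ≺ n! ≺ nⁿ.
factorial dominates exponential base 9 asymptotically.

z(n) grows faster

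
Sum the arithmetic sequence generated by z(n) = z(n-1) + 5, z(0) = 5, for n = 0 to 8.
Computing the sequence terms: 5, 10, 15, 20, 25, 30, 35, 40, 45
Adding these values together:

225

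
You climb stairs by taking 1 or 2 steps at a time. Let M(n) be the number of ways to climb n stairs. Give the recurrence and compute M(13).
Condition on the size of the last step (1 to 2): before it there were n-1, …, n-2 stairs climbed, and these cases are disjoint, so M(n) = M(n-1) + M(n-2) (Fibonacci-type sequence).
Initial conditions by direct count (compositions of i into parts ≤ 2): M(1) = 1; M(2) = 2.
Iterating the recurrence: M(3) = 3, M(4) = 5, M(5) = 8, M(6) = 13, M(7) = 21, M(8) = 34, M(9) = 55, M(10) = 89, M(11) = 144, M(12) = 233, M(13) = 377.

M(n) = M(n-1) + M(n-2), M(1) = 1, M(2) = 2; M(13) = 377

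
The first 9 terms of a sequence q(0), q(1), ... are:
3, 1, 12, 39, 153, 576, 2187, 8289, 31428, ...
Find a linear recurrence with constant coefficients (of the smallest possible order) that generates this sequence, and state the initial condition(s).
Look for the lowest-order linear relation among consecutive terms.
Observation: q(n) - 3·q(n-1) - (3)·q(n-2) = 0 holds for the shown terms, and no order-1 relation q(n) = α·q(n-1) + β fits.
Check at n=3: 3·12 + (3)·1 = 39. ✓

q(n) = 3q(n-1) + 3q(n-2), q(0) = 3, q(1) = 1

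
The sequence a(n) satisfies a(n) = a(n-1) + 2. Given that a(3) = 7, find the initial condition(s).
a(3) = a(0) + 3·2, so a(0) = 7 - 6 = 1.

a(0) = 1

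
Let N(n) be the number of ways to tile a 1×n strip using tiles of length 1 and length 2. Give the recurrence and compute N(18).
Condition on the last tile: it has length 1 (leaving a 1×(n-1) strip) or length 2 (leaving a 1×(n-2) strip), so N(n) = N(n-1) + N(n-2) (order-2 linear recurrence).
For 0 ≤ i < 2 only unit tiles fit, so N(i) = 1.
Iterating the recurrence: N(2) = 2, N(3) = 3, N(4) = 5, N(5) = 8, N(6) = 13, N(7) = 21, N(8) = 34, N(9) = 55, N(10) = 89, N(11) = 144, N(12) = 233, N(13) = 377, N(14) = 610, N(15) = 987, N(16) = 1597, N(17) = 2584, N(18) = 4181.

N(n) = N(n-1) + N(n-2), with N(i) = 1 for 0 ≤ i < 2; N(18) = 4181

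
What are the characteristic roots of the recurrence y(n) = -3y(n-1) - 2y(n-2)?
Substitute y(n) = rⁿ and divide through by rⁿ⁻²: r² + 3r + 2 = 0
Factor: (r + 1)(r + 2) = 0, so r = -1, -2.
General solution: y(n) = A·(-1)ⁿ + B·(-2)ⁿ

Characteristic: r² + 3r + 2 = 0, Roots: r = -1, -2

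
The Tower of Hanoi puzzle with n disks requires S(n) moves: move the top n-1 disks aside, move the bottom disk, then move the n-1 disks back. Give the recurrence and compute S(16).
Moving n disks = move the top n-1 disks aside (S(n-1) moves) + move the largest disk (1 move) + move the n-1 disks back on top (S(n-1) moves), so S(n) = 2S(n-1) + 1, with S(1) = 1 (a single disk takes one move).
First terms: 1, 3, 7, 15, 31, 63, … — each is one less than a power of 2. Indeed S(n) + 1 = 2(S(n-1) + 1) with S(1) + 1 = 2, so S(n) + 1 = 2ⁿ and S(n) = 2ⁿ - 1.
Hence S(16) = 2^16 - 1 = 65536 - 1 = 65535.

S(n) = 2S(n-1) + 1, S(1) = 1; S(16) = 65535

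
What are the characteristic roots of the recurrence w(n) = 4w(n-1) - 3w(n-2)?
Substitute w(n) = rⁿ and divide through by rⁿ⁻²: r² - 4r + 3 = 0
Factor: (r - 1)(r - 3) = 0, so r = 1, 3.
General solution: w(n) = A·1ⁿ + B·3ⁿ

Characteristic: r² - 4r + 3 = 0, Roots: r = 1, 3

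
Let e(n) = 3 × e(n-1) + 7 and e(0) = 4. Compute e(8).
Computing step by step:
e(0) = 4
e(1) = 3 × 4 + 7 = 19
e(2) = 3 × 19 + 7 = 64
e(3) = 3 × 64 + 7 = 199
e(4) = 3 × 199 + 7 = 604
e(5) = 3 × 604 + 7 = 1819
e(6) = 3 × 1819 + 7 = 5464
e(7) = 3 × 5464 + 7 = 16399
e(8) = 3 × 16399 + 7 = 49204

49204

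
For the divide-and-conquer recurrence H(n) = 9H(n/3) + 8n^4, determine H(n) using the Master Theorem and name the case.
Master Theorem template: H(n) = a·H(n/b) + f(n).
Here: a=9, b=3, f(n)=8n^4
Compute log_b(a) = log_3(9) = 2.
f(n) = 8n^4 = Ω(n^(2+ε)) with ε = 2, and the regularity condition holds (a·f(n/b) = (a/b^4)·f(n) with a/b^4 = 3^-2 < 1). Case 3: H(n) = Θ(f(n)) = Θ(n^4).

Case 3: H(n) = Θ(n^4)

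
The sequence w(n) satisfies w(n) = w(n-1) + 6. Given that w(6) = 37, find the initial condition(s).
w(6) = w(0) + 6·6, so w(0) = 37 - 36 = 1.

w(0) = 1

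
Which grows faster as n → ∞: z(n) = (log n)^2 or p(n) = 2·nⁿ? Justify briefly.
Comparing growth rates:
Growth-rate hierarchy: log n ≺ any polynomial ≺ any exponential cⁿ (c>1) ≺ n! ≺ nⁿ.
super-exponential nⁿ dominates polylogarithmic (log n)^2 asymptotically.

p(n) grows faster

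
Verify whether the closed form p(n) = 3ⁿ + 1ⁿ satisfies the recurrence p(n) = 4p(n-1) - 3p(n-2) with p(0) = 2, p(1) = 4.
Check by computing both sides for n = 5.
From the recurrence with p(0) = 2, p(1) = 4:
  p(0) = 2, p(1) = 4, p(2) = 10, p(3) = 28, p(4) = 82, p(5) = 244
  so the recurrence gives p(5) = 244.
From the proposed closed form p(n) = 3ⁿ + 1ⁿ:
  p(5) = 244.
Both sides give 244 at n = 5, and the initial condition(s) match, so the closed form is consistent.

Yes, the closed form is correct.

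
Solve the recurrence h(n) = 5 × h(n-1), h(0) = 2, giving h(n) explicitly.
Recurrence: h(n) = 5 × h(n-1), initial: h(0) = 2.
Each term is 5 times the previous, so this is geometric with ratio 5. After n steps: h(n) = h(0)·5ⁿ = 2·5ⁿ.

h(n) = 2·5ⁿ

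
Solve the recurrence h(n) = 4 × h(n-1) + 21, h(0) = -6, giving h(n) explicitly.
Recurrence: h(n) = 4 × h(n-1) + 21, initial: h(0) = -6.
Try h(n) = A·4ⁿ + C. Substituting: A·4ⁿ + C = 4(A·4ⁿ⁻¹ + C) + 21 = A·4ⁿ + 4C + 21, so C = 4C + 21, giving C = -7. Then h(0) = A - 7 = -6 gives A = 1.

h(n) = 4ⁿ - 7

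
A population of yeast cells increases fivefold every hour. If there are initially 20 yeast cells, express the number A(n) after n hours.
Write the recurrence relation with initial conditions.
Each hour multiplies the count by 5, so the count after n hours depends only on the count after n-1 hours: A(n) = 5 × A(n-1). The starting count gives A(0) = 20.
Unrolling n times gives the closed form A(n) = 20 × 5ⁿ.

A(n) = 5 × A(n-1), A(0) = 20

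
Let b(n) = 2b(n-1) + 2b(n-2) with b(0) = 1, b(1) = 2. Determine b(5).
Computing the sequence terms:
1, 2, 6, 16, 44, 120

120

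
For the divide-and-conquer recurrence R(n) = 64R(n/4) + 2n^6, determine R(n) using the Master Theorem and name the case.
Master Theorem template: R(n) = a·R(n/b) + f(n).
Here: a=64, b=4, f(n)=2n^6
Compute log_b(a) = log_4(64) = 3.
f(n) = 2n^6 = Ω(n^(3+ε)) with ε = 3, and the regularity condition holds (a·f(n/b) = (a/b^6)·f(n) with a/b^6 = 4^-3 < 1). Case 3: R(n) = Θ(f(n)) = Θ(n^6).

Case 3: R(n) = Θ(n^6)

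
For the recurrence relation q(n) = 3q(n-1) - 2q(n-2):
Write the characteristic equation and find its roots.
Substitute q(n) = rⁿ and divide through by rⁿ⁻²: r² - 3r + 2 = 0
Factor: (r - 2)(r - 1) = 0, so r = 2, 1.
General solution: q(n) = A·2ⁿ + B·1ⁿ

Characteristic: r² - 3r + 2 = 0, Roots: r = 2, 1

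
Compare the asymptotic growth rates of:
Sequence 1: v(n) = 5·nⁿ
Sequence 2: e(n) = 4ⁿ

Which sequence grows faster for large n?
Comparing growth rates:
Growth-rate hierarchy: log n ≺ any polynomial ≺ any exponential cⁿ (c>1) ≺ n! ≺ nⁿ.
super-exponential nⁿ dominates exponential base 4 asymptotically.

v(n) grows faster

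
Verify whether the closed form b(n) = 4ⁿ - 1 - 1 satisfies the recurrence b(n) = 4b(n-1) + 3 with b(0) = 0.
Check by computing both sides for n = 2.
From the recurrence with b(0) = 0:
  b(0) = 0, b(1) = 3, b(2) = 15
  so the recurrence gives b(2) = 15.
From the proposed closed form b(n) = 4ⁿ - 1 - 1:
  b(2) = 14.
The recurrence gives 15 but the closed form gives 14, so the closed form does not satisfy the recurrence.

No, the closed form is incorrect.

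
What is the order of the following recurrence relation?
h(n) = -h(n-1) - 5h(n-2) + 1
The order is the largest lag k for which h(n-k) appears. Here the deepest term is h(n-2) (the 1 term is non-homogeneous and does not affect the order), so the order is 2.

Order 2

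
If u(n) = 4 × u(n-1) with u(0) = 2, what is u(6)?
Computing step by step:
u(0) = 2
u(1) = 4 × 2 = 8
u(2) = 4 × 8 = 32
u(3) = 4 × 32 = 128
u(4) = 4 × 128 = 512
u(5) = 4 × 512 = 2048
u(6) = 4 × 2048 = 8192

8192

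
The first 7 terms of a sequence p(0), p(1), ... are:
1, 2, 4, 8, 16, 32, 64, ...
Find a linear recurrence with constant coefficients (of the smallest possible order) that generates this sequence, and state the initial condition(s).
Look for the lowest-order linear relation among consecutive terms.
Observation: each term is 2× the previous.
Check at n=2: 2·2 = 4. ✓

p(n) = 2 × p(n-1), p(0) = 1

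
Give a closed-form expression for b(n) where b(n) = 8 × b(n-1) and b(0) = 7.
Recurrence: b(n) = 8 × b(n-1), initial: b(0) = 7.
Each term is 8 times the previous, so this is geometric with ratio 8. After n steps: b(n) = b(0)·8ⁿ = 7·8ⁿ.

b(n) = 7·8ⁿ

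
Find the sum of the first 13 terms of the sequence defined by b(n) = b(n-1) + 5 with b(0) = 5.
Computing the sequence terms: 5, 10, 15, 20, 25, 30, 35, 40, 45, 50, 55, 60, 65
Adding these values together:

455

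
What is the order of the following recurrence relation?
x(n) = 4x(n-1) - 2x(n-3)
The order is the largest lag k for which x(n-k) appears. Here the deepest term is x(n-3), so the order is 3.

Order 3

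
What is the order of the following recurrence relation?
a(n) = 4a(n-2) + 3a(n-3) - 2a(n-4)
The order is the largest lag k for which a(n-k) appears. Here the deepest term is a(n-4), so the order is 4.

Order 4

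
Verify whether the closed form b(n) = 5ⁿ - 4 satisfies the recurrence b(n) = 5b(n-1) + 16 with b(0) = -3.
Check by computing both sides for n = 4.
From the recurrence with b(0) = -3:
  b(0) = -3, b(1) = 1, b(2) = 21, b(3) = 121, b(4) = 621
  so the recurrence gives b(4) = 621.
From the proposed closed form b(n) = 5ⁿ - 4:
  b(4) = 621.
Both sides give 621 at n = 4, and the initial condition(s) match, so the closed form is consistent.

Yes, the closed form is correct.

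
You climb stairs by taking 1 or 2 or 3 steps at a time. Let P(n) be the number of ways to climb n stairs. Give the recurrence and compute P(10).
Condition on the size of the last step (1 to 3): before it there were n-1, …, n-3 stairs climbed, and these cases are disjoint, so P(n) = P(n-1) + P(n-2) + P(n-3) (order-3 linear recurrence).
Initial conditions by direct count (compositions of i into parts ≤ 3): P(1) = 1; P(2) = 2; P(3) = 4.
Iterating the recurrence: P(4) = 7, P(5) = 13, P(6) = 24, P(7) = 44, P(8) = 81, P(9) = 149, P(10) = 274.

P(n) = P(n-1) + P(n-2) + P(n-3), P(1) = 1, P(2) = 2, P(3) = 4; P(10) = 274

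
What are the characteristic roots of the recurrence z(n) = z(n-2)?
Substitute z(n) = rⁿ and divide through by rⁿ⁻²: r² - 1 = 0
Factor: (r - 1)(r + 1) = 0, so r = 1, -1.
General solution: z(n) = A·1ⁿ + B·(-1)ⁿ

Characteristic: r² - 1 = 0, Roots: r = 1, -1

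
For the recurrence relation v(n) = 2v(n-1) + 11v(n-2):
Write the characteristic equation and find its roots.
Substitute v(n) = rⁿ and divide through by rⁿ⁻²: r² - 2r - 11 = 0
Discriminant: 2² + 4·11 = 48, not a perfect square, so by the quadratic formula r = (2 ± √48)/2.
General solution: v(n) = A·r₁ⁿ + B·r₂ⁿ where r₁,r₂ = (2 ± √48)/2

Characteristic: r² - 2r - 11 = 0, Roots: r = (2 ± √48)/2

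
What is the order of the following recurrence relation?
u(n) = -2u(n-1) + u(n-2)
The order is the largest lag k for which u(n-k) appears. Here the deepest term is u(n-2), so the order is 2.

Order 2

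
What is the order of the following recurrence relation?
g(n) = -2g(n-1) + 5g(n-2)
The order is the largest lag k for which g(n-k) appears. Here the deepest term is g(n-2), so the order is 2.

Order 2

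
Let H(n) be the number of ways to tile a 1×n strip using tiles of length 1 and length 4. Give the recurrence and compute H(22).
Condition on the last tile: it has length 1 (leaving a 1×(n-1) strip) or length 4 (leaving a 1×(n-4) strip), so H(n) = H(n-1) + H(n-4) (order-4 linear recurrence).
For 0 ≤ i < 4 only unit tiles fit, so H(i) = 1.
Iterating the recurrence: H(4) = 2, H(5) = 3, H(6) = 4, H(7) = 5, H(8) = 7, H(9) = 10, H(10) = 14, H(11) = 19, H(12) = 26, H(13) = 36, H(14) = 50, H(15) = 69, H(16) = 95, H(17) = 131, H(18) = 181, H(19) = 250, H(20) = 345, H(21) = 476, H(22) = 657.

H(n) = H(n-1) + H(n-4), with H(i) = 1 for 0 ≤ i < 4; H(22) = 657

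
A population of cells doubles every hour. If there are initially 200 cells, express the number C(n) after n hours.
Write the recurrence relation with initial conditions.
Each hour multiplies the count by 2, so the count after n hours depends only on the count after n-1 hours: C(n) = 2 × C(n-1). The starting count gives C(0) = 200.
Unrolling n times gives the closed form C(n) = 200 × 2ⁿ.

C(n) = 2 × C(n-1), C(0) = 200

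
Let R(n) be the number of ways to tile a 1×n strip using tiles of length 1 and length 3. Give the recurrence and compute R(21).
Condition on the last tile: it has length 1 (leaving a 1×(n-1) strip) or length 3 (leaving a 1×(n-3) strip), so R(n) = R(n-1) + R(n-3) (order-3 linear recurrence).
For 0 ≤ i < 3 only unit tiles fit, so R(i) = 1.
Iterating the recurrence: R(3) = 2, R(4) = 3, R(5) = 4, R(6) = 6, R(7) = 9, R(8) = 13, R(9) = 19, R(10) = 28, R(11) = 41, R(12) = 60, R(13) = 88, R(14) = 129, R(15) = 189, R(16) = 277, R(17) = 406, R(18) = 595, R(19) = 872, R(20) = 1278, R(21) = 1873.

R(n) = R(n-1) + R(n-3), with R(i) = 1 for 0 ≤ i < 3; R(21) = 1873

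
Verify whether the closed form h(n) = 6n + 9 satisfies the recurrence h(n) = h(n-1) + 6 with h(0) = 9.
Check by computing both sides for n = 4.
From the recurrence with h(0) = 9:
  h(0) = 9, h(1) = 15, h(2) = 21, h(3) = 27, h(4) = 33
  so the recurrence gives h(4) = 33.
From the proposed closed form h(n) = 6n + 9:
  h(4) = 33.
Both sides give 33 at n = 4, and the initial condition(s) match, so the closed form is consistent.

Yes, the closed form is correct.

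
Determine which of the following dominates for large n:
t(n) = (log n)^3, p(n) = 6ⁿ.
Comparing growth rates:
Growth-rate hierarchy: log n ≺ any polynomial ≺ any exponential cⁿ (c>1) ≺ n! ≺ nⁿ.
exponential base 6 dominates polylogarithmic (log n)^3 asymptotically.

p(n) grows faster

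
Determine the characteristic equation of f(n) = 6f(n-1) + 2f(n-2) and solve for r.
Substitute f(n) = rⁿ and divide through by rⁿ⁻²: r² - 6r - 2 = 0
Discriminant: 6² + 4·2 = 44, not a perfect square, so by the quadratic formula r = (6 ± √44)/2.
General solution: f(n) = A·r₁ⁿ + B·r₂ⁿ where r₁,r₂ = (6 ± √44)/2

Characteristic: r² - 6r - 2 = 0, Roots: r = (6 ± √44)/2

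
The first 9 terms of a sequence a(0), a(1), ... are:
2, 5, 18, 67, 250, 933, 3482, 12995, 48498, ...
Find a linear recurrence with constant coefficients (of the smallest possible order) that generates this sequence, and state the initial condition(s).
Look for the lowest-order linear relation among consecutive terms.
Observation: a(n) - 4·a(n-1) - (-1)·a(n-2) = 0 holds for the shown terms, and no order-1 relation a(n) = α·a(n-1) + β fits.
Check at n=3: 4·18 + (-1)·5 = 67. ✓

a(n) = 4a(n-1) - a(n-2), a(0) = 2, a(1) = 5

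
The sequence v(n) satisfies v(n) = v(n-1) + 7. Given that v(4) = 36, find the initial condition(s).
v(4) = v(0) + 4·7, so v(0) = 36 - 28 = 8.

v(0) = 8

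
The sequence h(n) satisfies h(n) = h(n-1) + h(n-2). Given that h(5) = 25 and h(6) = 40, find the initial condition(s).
Work backwards using h(k) = h(k+2) - h(k+1):
h(4) = h(6) - h(5) = 40 - 25 = 15
h(3) = h(5) - h(4) = 25 - 15 = 10
h(2) = h(4) - h(3) = 15 - 10 = 5
h(1) = h(3) - h(2) = 10 - 5 = 5
h(0) = h(2) - h(1) = 5 - 5 = 0

h(0) = 0, h(1) = 5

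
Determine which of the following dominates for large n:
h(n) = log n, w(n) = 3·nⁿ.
Comparing growth rates:
Growth-rate hierarchy: log n ≺ any polynomial ≺ any exponential cⁿ (c>1) ≺ n! ≺ nⁿ.
super-exponential nⁿ dominates logarithmic asymptotically.

w(n) grows faster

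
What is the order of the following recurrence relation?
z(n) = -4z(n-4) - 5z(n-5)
The order is the largest lag k for which z(n-k) appears. Here the deepest term is z(n-5), so the order is 5.

Order 5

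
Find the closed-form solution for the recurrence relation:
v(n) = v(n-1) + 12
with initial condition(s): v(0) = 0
Recurrence: v(n) = v(n-1) + 12, initial: v(0) = 0.
Each step adds 12, so v(n) = v(0) + 12n = 12n.

v(n) = 12n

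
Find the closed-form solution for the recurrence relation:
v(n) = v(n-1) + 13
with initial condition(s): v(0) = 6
Recurrence: v(n) = v(n-1) + 13, initial: v(0) = 6.
Each step adds 13, so v(n) = v(0) + 13n = 13n + 6.

v(n) = 13n + 6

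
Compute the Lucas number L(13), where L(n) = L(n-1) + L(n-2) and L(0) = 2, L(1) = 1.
Computing the sequence terms:
2, 1, 3, 4, 7, 11, 18, 29, 47, 76, 123, 199, 322, 521

521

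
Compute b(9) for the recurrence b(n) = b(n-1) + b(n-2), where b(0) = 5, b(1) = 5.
Computing the sequence terms:
5, 5, 10, 15, 25, 40, 65, 105, 170, 275

275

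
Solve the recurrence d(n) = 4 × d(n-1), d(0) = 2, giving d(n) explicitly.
Recurrence: d(n) = 4 × d(n-1), initial: d(0) = 2.
Each term is 4 times the previous, so this is geometric with ratio 4. After n steps: d(n) = d(0)·4ⁿ = 2·4ⁿ.

d(n) = 2·4ⁿ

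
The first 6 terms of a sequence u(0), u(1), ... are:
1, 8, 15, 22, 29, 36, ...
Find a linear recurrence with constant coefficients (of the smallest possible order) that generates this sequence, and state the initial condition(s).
Look for the lowest-order linear relation among consecutive terms.
Observation: consecutive differences are constant (= 7).
Check at n=2: 1·8 + 7 = 15. ✓

u(n) = u(n-1) + 7, u(0) = 1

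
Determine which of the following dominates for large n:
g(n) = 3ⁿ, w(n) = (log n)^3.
Comparing growth rates:
Growth-rate hierarchy: log n ≺ any polynomial ≺ any exponential cⁿ (c>1) ≺ n! ≺ nⁿ.
exponential base 3 dominates polylogarithmic (log n)^3 asymptotically.

g(n) grows faster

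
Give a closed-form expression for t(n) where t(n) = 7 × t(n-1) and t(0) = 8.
Recurrence: t(n) = 7 × t(n-1), initial: t(0) = 8.
Each term is 7 times the previous, so this is geometric with ratio 7. After n steps: t(n) = t(0)·7ⁿ = 8·7ⁿ.

t(n) = 8·7ⁿ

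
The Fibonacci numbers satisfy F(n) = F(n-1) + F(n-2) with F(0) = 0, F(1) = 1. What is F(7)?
Computing the sequence terms:
0, 1, 1, 2, 3, 5, 8, 13

13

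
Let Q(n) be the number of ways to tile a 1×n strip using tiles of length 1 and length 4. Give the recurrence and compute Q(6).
Condition on the last tile: it has length 1 (leaving a 1×(n-1) strip) or length 4 (leaving a 1×(n-4) strip), so Q(n) = Q(n-1) + Q(n-4) (order-4 linear recurrence).
For 0 ≤ i < 4 only unit tiles fit, so Q(i) = 1.
Iterating the recurrence: Q(4) = 2, Q(5) = 3, Q(6) = 4.

Q(n) = Q(n-1) + Q(n-4), with Q(i) = 1 for 0 ≤ i < 4; Q(6) = 4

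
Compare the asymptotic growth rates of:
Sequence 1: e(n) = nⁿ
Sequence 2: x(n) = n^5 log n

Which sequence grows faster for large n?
Comparing growth rates:
Growth-rate hierarchy: log n ≺ any polynomial ≺ any exponential cⁿ (c>1) ≺ n! ≺ nⁿ.
super-exponential nⁿ dominates polynomial degree 5 (with log factor) asymptotically.

e(n) grows faster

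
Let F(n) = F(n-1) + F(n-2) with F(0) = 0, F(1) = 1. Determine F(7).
Computing the sequence terms:
0, 1, 1, 2, 3, 5, 8, 13

13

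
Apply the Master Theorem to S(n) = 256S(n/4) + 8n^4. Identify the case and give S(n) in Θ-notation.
Master Theorem template: S(n) = a·S(n/b) + f(n).
Here: a=256, b=4, f(n)=8n^4
Compute log_b(a) = log_4(256) = 4.
f(n) = 8n^4 = Θ(n^4). Case 2: S(n) = Θ(n^4 log n).

Case 2: S(n) = Θ(n^4 log n)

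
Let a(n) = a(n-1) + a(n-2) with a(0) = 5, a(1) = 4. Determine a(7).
Computing the sequence terms:
5, 4, 9, 13, 22, 35, 57, 92

92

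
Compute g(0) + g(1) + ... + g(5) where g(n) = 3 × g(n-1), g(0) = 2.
Computing the sequence terms: 2, 6, 18, 54, 162, 486
Adding these values together:

728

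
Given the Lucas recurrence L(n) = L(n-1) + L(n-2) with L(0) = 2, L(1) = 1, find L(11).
Computing the sequence terms:
2, 1, 3, 4, 7, 11, 18, 29, 47, 76, 123, 199

199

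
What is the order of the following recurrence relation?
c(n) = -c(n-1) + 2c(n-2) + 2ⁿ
The order is the largest lag k for which c(n-k) appears. Here the deepest term is c(n-2) (the 2ⁿ term is non-homogeneous and does not affect the order), so the order is 2.

Order 2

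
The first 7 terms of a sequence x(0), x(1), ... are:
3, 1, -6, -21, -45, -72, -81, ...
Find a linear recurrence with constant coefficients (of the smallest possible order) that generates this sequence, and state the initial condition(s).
Look for the lowest-order linear relation among consecutive terms.
Observation: x(n) - 3·x(n-1) - (-3)·x(n-2) = 0 holds for the shown terms, and no order-1 relation x(n) = α·x(n-1) + β fits.
Check at n=3: 3·-6 + (-3)·1 = -21. ✓

x(n) = 3x(n-1) - 3x(n-2), x(0) = 3, x(1) = 1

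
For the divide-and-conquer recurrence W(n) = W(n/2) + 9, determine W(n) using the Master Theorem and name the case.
Master Theorem template: W(n) = a·W(n/b) + f(n).
Here: a=1, b=2, f(n)=9
Compute log_b(a) = log_2(1) = 0.
f(n) = 9 = Θ(1). Case 2: W(n) = Θ(log n).

Case 2: W(n) = Θ(log n)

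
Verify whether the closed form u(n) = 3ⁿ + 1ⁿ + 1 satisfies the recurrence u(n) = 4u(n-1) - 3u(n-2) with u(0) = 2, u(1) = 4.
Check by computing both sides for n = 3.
From the recurrence with u(0) = 2, u(1) = 4:
  u(0) = 2, u(1) = 4, u(2) = 10, u(3) = 28
  so the recurrence gives u(3) = 28.
From the proposed closed form u(n) = 3ⁿ + 1ⁿ + 1:
  u(3) = 29.
The recurrence gives 28 but the closed form gives 29, so the closed form does not satisfy the recurrence.

No, the closed form is incorrect.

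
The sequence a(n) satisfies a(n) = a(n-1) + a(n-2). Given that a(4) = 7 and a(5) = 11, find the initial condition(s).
Work backwards using a(k) = a(k+2) - a(k+1):
a(3) = a(5) - a(4) = 11 - 7 = 4
a(2) = a(4) - a(3) = 7 - 4 = 3
a(1) = a(3) - a(2) = 4 - 3 = 1
a(0) = a(2) - a(1) = 3 - 1 = 2

a(0) = 2, a(1) = 1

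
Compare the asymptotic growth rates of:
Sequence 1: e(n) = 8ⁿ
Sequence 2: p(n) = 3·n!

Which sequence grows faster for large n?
Comparing growth rates:
Growth-rate hierarchy: log n ≺ any polynomial ≺ any exponential cⁿ (c>1) ≺ n! ≺ nⁿ.
factorial dominates exponential base 8 asymptotically.

p(n) grows faster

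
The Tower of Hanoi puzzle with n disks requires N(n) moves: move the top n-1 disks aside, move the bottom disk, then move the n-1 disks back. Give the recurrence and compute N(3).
Moving n disks = move the top n-1 disks aside (N(n-1) moves) + move the largest disk (1 move) + move the n-1 disks back on top (N(n-1) moves), so N(n) = 2N(n-1) + 1, with N(1) = 1 (a single disk takes one move).
First terms: 1, 3, 7, … — each is one less than a power of 2. Indeed N(n) + 1 = 2(N(n-1) + 1) with N(1) + 1 = 2, so N(n) + 1 = 2ⁿ and N(n) = 2ⁿ - 1.
Hence N(3) = 2^3 - 1 = 8 - 1 = 7.

N(n) = 2N(n-1) + 1, N(1) = 1; N(3) = 7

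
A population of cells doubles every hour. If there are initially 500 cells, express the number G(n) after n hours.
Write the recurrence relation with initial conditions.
Each hour multiplies the count by 2, so the count after n hours depends only on the count after n-1 hours: G(n) = 2 × G(n-1). The starting count gives G(0) = 500.
Unrolling n times gives the closed form G(n) = 500 × 2ⁿ.

G(n) = 2 × G(n-1), G(0) = 500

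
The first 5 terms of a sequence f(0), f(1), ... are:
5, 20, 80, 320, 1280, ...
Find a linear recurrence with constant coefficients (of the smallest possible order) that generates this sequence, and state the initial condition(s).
Look for the lowest-order linear relation among consecutive terms.
Observation: each term is 4× the previous.
Check at n=2: 4·20 = 80. ✓

f(n) = 4 × f(n-1), f(0) = 5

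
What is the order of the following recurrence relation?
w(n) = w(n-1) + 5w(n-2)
The order is the largest lag k for which w(n-k) appears. Here the deepest term is w(n-2), so the order is 2.

Order 2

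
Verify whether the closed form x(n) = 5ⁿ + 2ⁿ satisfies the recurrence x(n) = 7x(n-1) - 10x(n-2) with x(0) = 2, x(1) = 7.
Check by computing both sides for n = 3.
From the recurrence with x(0) = 2, x(1) = 7:
  x(0) = 2, x(1) = 7, x(2) = 29, x(3) = 133
  so the recurrence gives x(3) = 133.
From the proposed closed form x(n) = 5ⁿ + 2ⁿ:
  x(3) = 133.
Both sides give 133 at n = 3, and the initial condition(s) match, so the closed form is consistent.

Yes, the closed form is correct.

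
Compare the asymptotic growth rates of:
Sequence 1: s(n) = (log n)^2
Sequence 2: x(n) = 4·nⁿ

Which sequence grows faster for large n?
Comparing growth rates:
Growth-rate hierarchy: log n ≺ any polynomial ≺ any exponential cⁿ (c>1) ≺ n! ≺ nⁿ.
super-exponential nⁿ dominates polylogarithmic (log n)^2 asymptotically.

x(n) grows faster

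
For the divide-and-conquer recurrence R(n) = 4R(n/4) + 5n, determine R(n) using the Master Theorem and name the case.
Master Theorem template: R(n) = a·R(n/b) + f(n).
Here: a=4, b=4, f(n)=5n
Compute log_b(a) = log_4(4) = 1.
f(n) = 5n = Θ(n). Case 2: R(n) = Θ(n log n).

Case 2: R(n) = Θ(n log n)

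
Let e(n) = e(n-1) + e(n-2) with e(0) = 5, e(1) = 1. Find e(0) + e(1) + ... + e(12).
Computing the sequence terms: 5, 1, 6, 7, 13, 20, 33, 53, 86, 139, 225, 364, 589
Adding these values together:

1541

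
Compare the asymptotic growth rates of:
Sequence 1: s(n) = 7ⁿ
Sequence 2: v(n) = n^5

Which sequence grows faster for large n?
Comparing growth rates:
Growth-rate hierarchy: log n ≺ any polynomial ≺ any exponential cⁿ (c>1) ≺ n! ≺ nⁿ.
exponential base 7 dominates polynomial degree 5 asymptotically.

s(n) grows faster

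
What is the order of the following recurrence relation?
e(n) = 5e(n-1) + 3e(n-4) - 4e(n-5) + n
The order is the largest lag k for which e(n-k) appears. Here the deepest term is e(n-5) (the n term is non-homogeneous and does not affect the order), so the order is 5.

Order 5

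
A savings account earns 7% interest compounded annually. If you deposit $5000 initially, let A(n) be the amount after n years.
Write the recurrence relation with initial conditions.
Each year the balance grows by 7%, i.e. is multiplied by 1 + 7/100 = 1.07, so A(n) = 1.07 × A(n-1). The initial deposit gives A(0) = 5000.
Unrolling gives the closed form A(n) = 5000 × (1.07)ⁿ.

A(n) = 1.07 × A(n-1), A(0) = 5000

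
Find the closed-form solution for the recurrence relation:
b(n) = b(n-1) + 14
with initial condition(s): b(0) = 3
Recurrence: b(n) = b(n-1) + 14, initial: b(0) = 3.
Each step adds 14, so b(n) = b(0) + 14n = 14n + 3.

b(n) = 14n + 3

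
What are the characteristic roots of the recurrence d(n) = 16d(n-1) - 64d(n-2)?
Substitute d(n) = rⁿ and divide through by rⁿ⁻²: r² - 16r + 64 = 0
Factor: (r - 8)² = 0, so r = 8 (double root).
General solution: d(n) = (A + Bn)·8ⁿ

Characteristic: r² - 16r + 64 = 0, Roots: r = 8 (double root)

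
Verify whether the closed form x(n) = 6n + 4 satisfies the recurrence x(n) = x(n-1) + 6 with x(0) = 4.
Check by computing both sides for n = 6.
From the recurrence with x(0) = 4:
  x(0) = 4, x(1) = 10, x(2) = 16, x(3) = 22, x(4) = 28, x(5) = 34, x(6) = 40
  so the recurrence gives x(6) = 40.
From the proposed closed form x(n) = 6n + 4:
  x(6) = 40.
Both sides give 40 at n = 6, and the initial condition(s) match, so the closed form is consistent.

Yes, the closed form is correct.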